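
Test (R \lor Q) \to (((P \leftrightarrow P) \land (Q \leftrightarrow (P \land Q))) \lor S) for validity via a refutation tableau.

Assume the negation and expand:
Initial set: {\lnot ((R \lor Q) \to (((P \leftrightarrow P) \land (Q \leftrightarrow (P \land Q))) \lor S))}.
\lnot ((R \lor Q) \to (((P \leftrightarrow P) \land (Q \leftrightarrow (P \land Q))) \lor S)): α-rule — add (R \lor Q), \lnot (((P \leftrightarrow P) \land (Q \leftrightarrow (P \land Q))) \lor S).
\lnot (((P \leftrightarrow P) \land (Q \leftrightarrow (P \land Q))) \lor S): α-rule — add \lnot ((P \leftrightarrow P) \land (Q \leftrightarrow (P \land Q))), \lnot S.
(R \lor Q): β-rule — branch into R  //  Q.
  branch 1 (add R):
    \lnot ((P \leftrightarrow P) \land (Q \leftrightarrow (P \land Q))): β-rule — branch into \lnot (P \leftrightarrow P)  //  \lnot (Q \leftrightarrow (P \land Q)).
      branch 1.1 (add \lnot (P \leftrightarrow P)):
        \lnot (P \leftrightarrow P): β-rule — branch into P, \lnot P  //  \lnot P, P.
          branch 1.1.1 (add P, \lnot P):
            × closes — contains both P and \lnot P.
          branch 1.1.2 (add \lnot P, P):
            × closes — contains both P and \lnot P.
      branch 1.2 (add \lnot (Q \leftrightarrow (P \land Q))):
        \lnot (Q \leftrightarrow (P \land Q)): β-rule — branch into Q, \lnot (P \land Q)  //  \lnot Q, (P \land Q).
          branch 1.2.1 (add Q, \lnot (P \land Q)):
            \lnot (P \land Q): β-rule — branch into \lnot P  //  \lnot Q.
              branch 1.2.1.1 (add \lnot P):
                ○ open, literals {P=F, Q=T, R=T, S=F}.
              branch 1.2.1.2 (add \lnot Q):
                × closes — contains both Q and \lnot Q.
          branch 1.2.2 (add \lnot Q, (P \land Q)):
            (P \land Q): α-rule — add P, Q.
            × closes — contains both Q and \lnot Q.
  branch 2 (add Q):
    \lnot ((P \leftrightarrow P) \land (Q \leftrightarrow (P \land Q))): β-rule — branch into \lnot (P \leftrightarrow P)  //  \lnot (Q \leftrightarrow (P \land Q)).
      branch 2.1 (add \lnot (P \leftrightarrow P)):
        \lnot (P \leftrightarrow P): β-rule — branch into P, \lnot P  //  \lnot P, P.
          branch 2.1.1 (add P, \lnot P):
            × closes — contains both P and \lnot P.
          branch 2.1.2 (add \lnot P, P):
            × closes — contains both P and \lnot P.
      branch 2.2 (add \lnot (Q \leftrightarrow (P \land Q))):
        \lnot (Q \leftrightarrow (P \land Q)): β-rule — branch into Q, \lnot (P \land Q)  //  \lnot Q, (P \land Q).
          branch 2.2.1 (add Q, \lnot (P \land Q)):
            \lnot (P \land Q): β-rule — branch into \lnot P  //  \lnot Q.
              branch 2.2.1.1 (add \lnot P):
                ○ open, literals {P=F, Q=T, S=F}.
              branch 2.2.1.2 (add \lnot Q):
                × closes — contains both Q and \lnot Q.
          branch 2.2.2 (add \lnot Q, (P \land Q)):
            × closes — contains both Q and \lnot Q.
8 branches closed, 2 open.
An open branch gives a countermodel: P=F, Q=T, R=T, S=F (unmentioned atoms arbitrary); under it the original formula is false.

Not valid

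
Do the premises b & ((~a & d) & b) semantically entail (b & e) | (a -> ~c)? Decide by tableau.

Yes

Initial set: {(b & ((~a & d) & b)); ~((b & e) | (a -> ~c))}.
(b & ((~a & d) & b)): α-rule — add b, ((~a & d) & b).
~((b & e) | (a -> ~c)): α-rule — add ~(b & e), ~(a -> ~c).
((~a & d) & b): α-rule — add (~a & d), b.
~(a -> ~c): α-rule — add a, ~~c.
(~a & d): α-rule — add ~a, d.
× closes — contains both a and ~a.
All 1 branch closes.
Every branch closed, so the premises entail the conclusion.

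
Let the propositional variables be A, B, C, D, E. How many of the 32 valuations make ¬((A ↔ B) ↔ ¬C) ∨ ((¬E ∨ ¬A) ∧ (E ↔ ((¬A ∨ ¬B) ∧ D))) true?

Initial set: {(¬((A ↔ B) ↔ ¬C) ∨ ((¬E ∨ ¬A) ∧ (E ↔ ((¬A ∨ ¬B) ∧ D))))}.
(¬((A ↔ B) ↔ ¬C) ∨ ((¬E ∨ ¬A) ∧ (E ↔ ((¬A ∨ ¬B) ∧ D)))): β-rule — branch into ¬((A ↔ B) ↔ ¬C)  //  ((¬E ∨ ¬A) ∧ (E ↔ ((¬A ∨ ¬B) ∧ D))).
  branch 1 (add ¬((A ↔ B) ↔ ¬C)):
    ¬((A ↔ B) ↔ ¬C): β-rule — branch into (A ↔ B), ¬¬C  //  ¬(A ↔ B), ¬C.
      branch 1.1 (add (A ↔ B), ¬¬C):
        (A ↔ B): β-rule — branch into A, B  //  ¬A, ¬B.
          branch 1.1.1 (add A, B):
            ○ open, literals {A=true, B=true, C=true}.
          branch 1.1.2 (add ¬A, ¬B):
            ○ open, literals {A=false, B=false, C=true}.
      branch 1.2 (add ¬(A ↔ B), ¬C):
        ¬(A ↔ B): β-rule — branch into A, ¬B  //  ¬A, B.
          branch 1.2.1 (add A, ¬B):
            ○ open, literals {A=true, B=false, C=false}.
          branch 1.2.2 (add ¬A, B):
            ○ open, literals {A=false, B=true, C=false}.
  branch 2 (add ((¬E ∨ ¬A) ∧ (E ↔ ((¬A ∨ ¬B) ∧ D)))):
    ((¬E ∨ ¬A) ∧ (E ↔ ((¬A ∨ ¬B) ∧ D))): α-rule — add (¬E ∨ ¬A), (E ↔ ((¬A ∨ ¬B) ∧ D)).
    (¬E ∨ ¬A): β-rule — branch into ¬E  //  ¬A.
      branch 2.1 (add ¬E):
        (E ↔ ((¬A ∨ ¬B) ∧ D)): β-rule — branch into E, ((¬A ∨ ¬B) ∧ D)  //  ¬E, ¬((¬A ∨ ¬B) ∧ D).
          branch 2.1.1 (add E, ((¬A ∨ ¬B) ∧ D)):
            × closes — contains both E and ¬E.
          branch 2.1.2 (add ¬E, ¬((¬A ∨ ¬B) ∧ D)):
            ¬((¬A ∨ ¬B) ∧ D): β-rule — branch into ¬(¬A ∨ ¬B)  //  ¬D.
              branch 2.1.2.1 (add ¬(¬A ∨ ¬B)):
                ¬(¬A ∨ ¬B): α-rule — add ¬¬A, ¬¬B.
                ○ open, literals {A=true, B=true, E=false}.
              branch 2.1.2.2 (add ¬D):
                ○ open, literals {D=false, E=false}.
      branch 2.2 (add ¬A):
        (E ↔ ((¬A ∨ ¬B) ∧ D)): β-rule — branch into E, ((¬A ∨ ¬B) ∧ D)  //  ¬E, ¬((¬A ∨ ¬B) ∧ D).
          branch 2.2.1 (add E, ((¬A ∨ ¬B) ∧ D)):
            ((¬A ∨ ¬B) ∧ D): α-rule — add (¬A ∨ ¬B), D.
            (¬A ∨ ¬B): β-rule — branch into ¬A  //  ¬B.
              branch 2.2.1.1 (add ¬A):
                ○ open, literals {A=false, D=true, E=true}.
              branch 2.2.1.2 (add ¬B):
                ○ open, literals {A=false, B=false, D=true, E=true}.
          branch 2.2.2 (add ¬E, ¬((¬A ∨ ¬B) ∧ D)):
            ¬((¬A ∨ ¬B) ∧ D): β-rule — branch into ¬(¬A ∨ ¬B)  //  ¬D.
              branch 2.2.2.1 (add ¬(¬A ∨ ¬B)):
                ¬(¬A ∨ ¬B): α-rule — add ¬¬A, ¬¬B.
                × closes — contains both A and ¬A.
              branch 2.2.2.2 (add ¬D):
                ○ open, literals {A=false, D=false, E=false}.
2 branches closed, 9 open.
Each open branch fixes some atoms; the unmentioned ones are free. Counting distinct full assignments: branch {A=true, B=true, C=true} (D, E) contributes 4 new; branch {A=false, B=false, C=true} (D, E) contributes 4 new; branch {A=true, B=false, C=false} (D, E) contributes 4 new; branch {A=false, B=true, C=false} (D, E) contributes 4 new; branch {A=true, B=true, E=false} (C, D) contributes 2 new; branch {D=false, E=false} (A, B, C) contributes 3 new; branch {A=false, D=true, E=true} (B, C) contributes 2 new; branch {A=false, B=false, D=true, E=true} (C) contributes 0 new; branch {A=false, D=false, E=false} (B, C) contributes 0 new. Total: 23.

23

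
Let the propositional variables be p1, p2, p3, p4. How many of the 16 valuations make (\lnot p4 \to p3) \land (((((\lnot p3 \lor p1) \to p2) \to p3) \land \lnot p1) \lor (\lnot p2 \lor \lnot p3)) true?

Initial set: {((\lnot p4 \to p3) \land (((((\lnot p3 \lor p1) \to p2) \to p3) \land \lnot p1) \lor (\lnot p2 \lor \lnot p3)))}.
((\lnot p4 \to p3) \land (((((\lnot p3 \lor p1) \to p2) \to p3) \land \lnot p1) \lor (\lnot p2 \lor \lnot p3))): α-rule — add (\lnot p4 \to p3), (((((\lnot p3 \lor p1) \to p2) \to p3) \land \lnot p1) \lor (\lnot p2 \lor \lnot p3)).
(\lnot p4 \to p3): β-rule — branch into \lnot \lnot p4  //  p3.
  branch 1 (add \lnot \lnot p4):
    (((((\lnot p3 \lor p1) \to p2) \to p3) \land \lnot p1) \lor (\lnot p2 \lor \lnot p3)): β-rule — branch into ((((\lnot p3 \lor p1) \to p2) \to p3) \land \lnot p1)  //  (\lnot p2 \lor \lnot p3).
      branch 1.1 (add ((((\lnot p3 \lor p1) \to p2) \to p3) \land \lnot p1)):
        ((((\lnot p3 \lor p1) \to p2) \to p3) \land \lnot p1): α-rule — add (((\lnot p3 \lor p1) \to p2) \to p3), \lnot p1.
        (((\lnot p3 \lor p1) \to p2) \to p3): β-rule — branch into \lnot ((\lnot p3 \lor p1) \to p2)  //  p3.
          branch 1.1.1 (add \lnot ((\lnot p3 \lor p1) \to p2)):
            \lnot ((\lnot p3 \lor p1) \to p2): α-rule — add (\lnot p3 \lor p1), \lnot p2.
            (\lnot p3 \lor p1): β-rule — branch into \lnot p3  //  p1.
              branch 1.1.1.1 (add \lnot p3):
                ○ open, literals {p1=0, p2=0, p3=0, p4=1}.
              branch 1.1.1.2 (add p1):
                × closes — contains both p1 and \lnot p1.
          branch 1.1.2 (add p3):
            ○ open, literals {p1=0, p3=1, p4=1}.
      branch 1.2 (add (\lnot p2 \lor \lnot p3)):
        (\lnot p2 \lor \lnot p3): β-rule — branch into \lnot p2  //  \lnot p3.
          branch 1.2.1 (add \lnot p2):
            ○ open, literals {p2=0, p4=1}.
          branch 1.2.2 (add \lnot p3):
            ○ open, literals {p3=0, p4=1}.
  branch 2 (add p3):
    (((((\lnot p3 \lor p1) \to p2) \to p3) \land \lnot p1) \lor (\lnot p2 \lor \lnot p3)): β-rule — branch into ((((\lnot p3 \lor p1) \to p2) \to p3) \land \lnot p1)  //  (\lnot p2 \lor \lnot p3).
      branch 2.1 (add ((((\lnot p3 \lor p1) \to p2) \to p3) \land \lnot p1)):
        ((((\lnot p3 \lor p1) \to p2) \to p3) \land \lnot p1): α-rule — add (((\lnot p3 \lor p1) \to p2) \to p3), \lnot p1.
        (((\lnot p3 \lor p1) \to p2) \to p3): β-rule — branch into \lnot ((\lnot p3 \lor p1) \to p2)  //  p3.
          branch 2.1.1 (add \lnot ((\lnot p3 \lor p1) \to p2)):
            \lnot ((\lnot p3 \lor p1) \to p2): α-rule — add (\lnot p3 \lor p1), \lnot p2.
            (\lnot p3 \lor p1): β-rule — branch into \lnot p3  //  p1.
              branch 2.1.1.1 (add \lnot p3):
                × closes — contains both p3 and \lnot p3.
              branch 2.1.1.2 (add p1):
                × closes — contains both p1 and \lnot p1.
          branch 2.1.2 (add p3):
            ○ open, literals {p1=0, p3=1}.
      branch 2.2 (add (\lnot p2 \lor \lnot p3)):
        (\lnot p2 \lor \lnot p3): β-rule — branch into \lnot p2  //  \lnot p3.
          branch 2.2.1 (add \lnot p2):
            ○ open, literals {p2=0, p3=1}.
          branch 2.2.2 (add \lnot p3):
            × closes — contains both p3 and \lnot p3.
4 branches closed, 6 open.
Each open branch fixes some atoms; the unmentioned ones are free. Counting distinct full assignments: branch {p1=0, p2=0, p3=0, p4=1} (none free) contributes 1 new; branch {p1=0, p3=1, p4=1} (p2) contributes 2 new; branch {p2=0, p4=1} (p1, p3) contributes 2 new; branch {p3=0, p4=1} (p1, p2) contributes 2 new; branch {p1=0, p3=1} (p2, p4) contributes 2 new; branch {p2=0, p3=1} (p1, p4) contributes 1 new. Total: 10.

10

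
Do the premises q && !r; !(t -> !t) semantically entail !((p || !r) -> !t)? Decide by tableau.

Initial set: {(q && !r); !(t -> !t); !!((p || !r) -> !t)}.
(q && !r): α-rule — add q, !r.
!(t -> !t): α-rule — add t, !!t.
!!((p || !r) -> !t): β-rule — branch into !(p || !r)  //  !t.
  branch 1 (add !(p || !r)):
    !(p || !r): α-rule — add !p, !!r.
    × closes — contains both r and !r.
  branch 2 (add !t):
    × closes — contains both t and !t.
All 2 branches close.
Every branch closed, so the premises entail the conclusion.

Yes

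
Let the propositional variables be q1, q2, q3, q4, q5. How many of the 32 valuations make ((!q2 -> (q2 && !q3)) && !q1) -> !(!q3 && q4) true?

Initial set: {(((!q2 -> (q2 && !q3)) && !q1) -> !(!q3 && q4))}.
(((!q2 -> (q2 && !q3)) && !q1) -> !(!q3 && q4)): β-rule — branch into !((!q2 -> (q2 && !q3)) && !q1)  //  !(!q3 && q4).
  branch 1 (add !((!q2 -> (q2 && !q3)) && !q1)):
    !((!q2 -> (q2 && !q3)) && !q1): β-rule — branch into !(!q2 -> (q2 && !q3))  //  !!q1.
      branch 1.1 (add !(!q2 -> (q2 && !q3))):
        !(!q2 -> (q2 && !q3)): α-rule — add !q2, !(q2 && !q3).
        !(q2 && !q3): β-rule — branch into !q2  //  !!q3.
          branch 1.1.1 (add !q2):
            ○ open, literals {q2=0}.
          branch 1.1.2 (add !!q3):
            ○ open, literals {q2=0, q3=1}.
      branch 1.2 (add !!q1):
        ○ open, literals {q1=1}.
  branch 2 (add !(!q3 && q4)):
    !(!q3 && q4): β-rule — branch into !!q3  //  !q4.
      branch 2.1 (add !!q3):
        ○ open, literals {q3=1}.
      branch 2.2 (add !q4):
        ○ open, literals {q4=0}.
0 branches closed, 5 open.
Each open branch fixes some atoms; the unmentioned ones are free. Counting distinct full assignments: branch {q2=0} (q1, q3, q4, q5) contributes 16 new; branch {q2=0, q3=1} (q1, q4, q5) contributes 0 new; branch {q1=1} (q2, q3, q4, q5) contributes 8 new; branch {q3=1} (q1, q2, q4, q5) contributes 4 new; branch {q4=0} (q1, q2, q3, q5) contributes 2 new. Total: 30.

30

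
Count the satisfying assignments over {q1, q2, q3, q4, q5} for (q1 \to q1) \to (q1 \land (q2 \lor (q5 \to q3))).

14

Initial set: {((q1 \to q1) \to (q1 \land (q2 \lor (q5 \to q3))))}.
((q1 \to q1) \to (q1 \land (q2 \lor (q5 \to q3)))): β-rule — branch into \lnot (q1 \to q1)  //  (q1 \land (q2 \lor (q5 \to q3))).
  branch 1 (add \lnot (q1 \to q1)):
    \lnot (q1 \to q1): α-rule — add q1, \lnot q1.
    × closes — contains both q1 and \lnot q1.
  branch 2 (add (q1 \land (q2 \lor (q5 \to q3)))):
    (q1 \land (q2 \lor (q5 \to q3))): α-rule — add q1, (q2 \lor (q5 \to q3)).
    (q2 \lor (q5 \to q3)): β-rule — branch into q2  //  (q5 \to q3).
      branch 2.1 (add q2):
        ○ open, literals {q1=1, q2=1}.
      branch 2.2 (add (q5 \to q3)):
        (q5 \to q3): β-rule — branch into \lnot q5  //  q3.
          branch 2.2.1 (add \lnot q5):
            ○ open, literals {q1=1, q5=0}.
          branch 2.2.2 (add q3):
            ○ open, literals {q1=1, q3=1}.
1 branch closed, 3 open.
Each open branch fixes some atoms; the unmentioned ones are free. Counting distinct full assignments: branch {q1=1, q2=1} (q3, q4, q5) contributes 8 new; branch {q1=1, q5=0} (q2, q3, q4) contributes 4 new; branch {q1=1, q3=1} (q2, q4, q5) contributes 2 new. Total: 14.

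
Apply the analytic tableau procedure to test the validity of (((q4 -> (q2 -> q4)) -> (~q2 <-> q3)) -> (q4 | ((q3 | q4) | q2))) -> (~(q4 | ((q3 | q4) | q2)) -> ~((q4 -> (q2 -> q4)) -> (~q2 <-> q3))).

Assume the negation and expand:
Initial set: {~((((q4 -> (q2 -> q4)) -> (~q2 <-> q3)) -> (q4 | ((q3 | q4) | q2))) -> (~(q4 | ((q3 | q4) | q2)) -> ~((q4 -> (q2 -> q4)) -> (~q2 <-> q3))))}.
~((((q4 -> (q2 -> q4)) -> (~q2 <-> q3)) -> (q4 | ((q3 | q4) | q2))) -> (~(q4 | ((q3 | q4) | q2)) -> ~((q4 -> (q2 -> q4)) -> (~q2 <-> q3)))): α-rule — add (((q4 -> (q2 -> q4)) -> (~q2 <-> q3)) -> (q4 | ((q3 | q4) | q2))), ~(~(q4 | ((q3 | q4) | q2)) -> ~((q4 -> (q2 -> q4)) -> (~q2 <-> q3))).
~(~(q4 | ((q3 | q4) | q2)) -> ~((q4 -> (q2 -> q4)) -> (~q2 <-> q3))): α-rule — add ~(q4 | ((q3 | q4) | q2)), ~~((q4 -> (q2 -> q4)) -> (~q2 <-> q3)).
~(q4 | ((q3 | q4) | q2)): α-rule — add ~q4, ~((q3 | q4) | q2).
~((q3 | q4) | q2): α-rule — add ~(q3 | q4), ~q2.
~(q3 | q4): α-rule — add ~q3, ~q4.
(((q4 -> (q2 -> q4)) -> (~q2 <-> q3)) -> (q4 | ((q3 | q4) | q2))): β-rule — branch into ~((q4 -> (q2 -> q4)) -> (~q2 <-> q3))  //  (q4 | ((q3 | q4) | q2)).
  branch 1 (add ~((q4 -> (q2 -> q4)) -> (~q2 <-> q3))):
    ~((q4 -> (q2 -> q4)) -> (~q2 <-> q3)): α-rule — add (q4 -> (q2 -> q4)), ~(~q2 <-> q3).
    ~~((q4 -> (q2 -> q4)) -> (~q2 <-> q3)): β-rule — branch into ~(q4 -> (q2 -> q4))  //  (~q2 <-> q3).
      branch 1.1 (add ~(q4 -> (q2 -> q4))):
        ~(q4 -> (q2 -> q4)): α-rule — add q4, ~(q2 -> q4).
        × closes — contains both q4 and ~q4.
      branch 1.2 (add (~q2 <-> q3)):
        (q4 -> (q2 -> q4)): β-rule — branch into ~q4  //  (q2 -> q4).
          branch 1.2.1 (add ~q4):
            ~(~q2 <-> q3): β-rule — branch into ~q2, ~q3  //  ~~q2, q3.
              branch 1.2.1.1 (add ~q2, ~q3):
                (~q2 <-> q3): β-rule — branch into ~q2, q3  //  ~~q2, ~q3.
                  branch 1.2.1.1.1 (add ~q2, q3):
                    × closes — contains both q3 and ~q3.
                  branch 1.2.1.1.2 (add ~~q2, ~q3):
                    × closes — contains both q2 and ~q2.
              branch 1.2.1.2 (add ~~q2, q3):
                × closes — contains both q2 and ~q2.
          branch 1.2.2 (add (q2 -> q4)):
            ~(~q2 <-> q3): β-rule — branch into ~q2, ~q3  //  ~~q2, q3.
              branch 1.2.2.1 (add ~q2, ~q3):
                (~q2 <-> q3): β-rule — branch into ~q2, q3  //  ~~q2, ~q3.
                  branch 1.2.2.1.1 (add ~q2, q3):
                    × closes — contains both q3 and ~q3.
                  branch 1.2.2.1.2 (add ~~q2, ~q3):
                    × closes — contains both q2 and ~q2.
              branch 1.2.2.2 (add ~~q2, q3):
                × closes — contains both q2 and ~q2.
  branch 2 (add (q4 | ((q3 | q4) | q2))):
    ~~((q4 -> (q2 -> q4)) -> (~q2 <-> q3)): β-rule — branch into ~(q4 -> (q2 -> q4))  //  (~q2 <-> q3).
      branch 2.1 (add ~(q4 -> (q2 -> q4))):
        ~(q4 -> (q2 -> q4)): α-rule — add q4, ~(q2 -> q4).
        × closes — contains both q4 and ~q4.
      branch 2.2 (add (~q2 <-> q3)):
        (q4 | ((q3 | q4) | q2)): β-rule — branch into q4  //  ((q3 | q4) | q2).
          branch 2.2.1 (add q4):
            × closes — contains both q4 and ~q4.
          branch 2.2.2 (add ((q3 | q4) | q2)):
            (~q2 <-> q3): β-rule — branch into ~q2, q3  //  ~~q2, ~q3.
              branch 2.2.2.1 (add ~q2, q3):
                × closes — contains both q3 and ~q3.
              branch 2.2.2.2 (add ~~q2, ~q3):
                × closes — contains both q2 and ~q2.
All 11 branches close.
Every branch closed, so the negation is unsatisfiable and the formula is valid.

Valid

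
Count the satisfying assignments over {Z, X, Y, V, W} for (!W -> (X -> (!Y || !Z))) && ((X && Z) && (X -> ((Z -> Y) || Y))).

Initial set: {((!W -> (X -> (!Y || !Z))) && ((X && Z) && (X -> ((Z -> Y) || Y))))}.
((!W -> (X -> (!Y || !Z))) && ((X && Z) && (X -> ((Z -> Y) || Y)))): α-rule — add (!W -> (X -> (!Y || !Z))), ((X && Z) && (X -> ((Z -> Y) || Y))).
((X && Z) && (X -> ((Z -> Y) || Y))): α-rule — add (X && Z), (X -> ((Z -> Y) || Y)).
(X && Z): α-rule — add X, Z.
(!W -> (X -> (!Y || !Z))): β-rule — branch into !!W  //  (X -> (!Y || !Z)).
  branch 1 (add !!W):
    (X -> ((Z -> Y) || Y)): β-rule — branch into !X  //  ((Z -> Y) || Y).
      branch 1.1 (add !X):
        × closes — contains both X and !X.
      branch 1.2 (add ((Z -> Y) || Y)):
        ((Z -> Y) || Y): β-rule — branch into (Z -> Y)  //  Y.
          branch 1.2.1 (add (Z -> Y)):
            (Z -> Y): β-rule — branch into !Z  //  Y.
              branch 1.2.1.1 (add !Z):
                × closes — contains both Z and !Z.
              branch 1.2.1.2 (add Y):
                ○ open, literals {W=1, X=1, Y=1, Z=1}.
          branch 1.2.2 (add Y):
            ○ open, literals {W=1, X=1, Y=1, Z=1}.
  branch 2 (add (X -> (!Y || !Z))):
    (X -> ((Z -> Y) || Y)): β-rule — branch into !X  //  ((Z -> Y) || Y).
      branch 2.1 (add !X):
        × closes — contains both X and !X.
      branch 2.2 (add ((Z -> Y) || Y)):
        (X -> (!Y || !Z)): β-rule — branch into !X  //  (!Y || !Z).
          branch 2.2.1 (add !X):
            × closes — contains both X and !X.
          branch 2.2.2 (add (!Y || !Z)):
            ((Z -> Y) || Y): β-rule — branch into (Z -> Y)  //  Y.
              branch 2.2.2.1 (add (Z -> Y)):
                (!Y || !Z): β-rule — branch into !Y  //  !Z.
                  branch 2.2.2.1.1 (add !Y):
                    (Z -> Y): β-rule — branch into !Z  //  Y.
                      branch 2.2.2.1.1.1 (add !Z):
                        × closes — contains both Z and !Z.
                      branch 2.2.2.1.1.2 (add Y):
                        × closes — contains both Y and !Y.
                  branch 2.2.2.1.2 (add !Z):
                    × closes — contains both Z and !Z.
              branch 2.2.2.2 (add Y):
                (!Y || !Z): β-rule — branch into !Y  //  !Z.
                  branch 2.2.2.2.1 (add !Y):
                    × closes — contains both Y and !Y.
                  branch 2.2.2.2.2 (add !Z):
                    × closes — contains both Z and !Z.
9 branches closed, 2 open.
Each open branch fixes some atoms; the unmentioned ones are free. Counting distinct full assignments: branch {W=1, X=1, Y=1, Z=1} (V) contributes 2 new; branch {W=1, X=1, Y=1, Z=1} (V) contributes 0 new. Total: 2.

2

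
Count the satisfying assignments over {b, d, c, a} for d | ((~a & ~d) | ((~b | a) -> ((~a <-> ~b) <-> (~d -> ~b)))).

12

Initial set: {(d | ((~a & ~d) | ((~b | a) -> ((~a <-> ~b) <-> (~d -> ~b)))))}.
(d | ((~a & ~d) | ((~b | a) -> ((~a <-> ~b) <-> (~d -> ~b))))): β-rule — branch into d  //  ((~a & ~d) | ((~b | a) -> ((~a <-> ~b) <-> (~d -> ~b)))).
  branch 1 (add d):
    ○ open, literals {d=true}.
  branch 2 (add ((~a & ~d) | ((~b | a) -> ((~a <-> ~b) <-> (~d -> ~b))))):
    ((~a & ~d) | ((~b | a) -> ((~a <-> ~b) <-> (~d -> ~b)))): β-rule — branch into (~a & ~d)  //  ((~b | a) -> ((~a <-> ~b) <-> (~d -> ~b))).
      branch 2.1 (add (~a & ~d)):
        (~a & ~d): α-rule — add ~a, ~d.
        ○ open, literals {a=false, d=false}.
      branch 2.2 (add ((~b | a) -> ((~a <-> ~b) <-> (~d -> ~b)))):
        ((~b | a) -> ((~a <-> ~b) <-> (~d -> ~b))): β-rule — branch into ~(~b | a)  //  ((~a <-> ~b) <-> (~d -> ~b)).
          branch 2.2.1 (add ~(~b | a)):
            ~(~b | a): α-rule — add ~~b, ~a.
            ○ open, literals {a=false, b=true}.
          branch 2.2.2 (add ((~a <-> ~b) <-> (~d -> ~b))):
            ((~a <-> ~b) <-> (~d -> ~b)): β-rule — branch into (~a <-> ~b), (~d -> ~b)  //  ~(~a <-> ~b), ~(~d -> ~b).
              branch 2.2.2.1 (add (~a <-> ~b), (~d -> ~b)):
                (~a <-> ~b): β-rule — branch into ~a, ~b  //  ~~a, ~~b.
                  branch 2.2.2.1.1 (add ~a, ~b):
                    (~d -> ~b): β-rule — branch into ~~d  //  ~b.
                      branch 2.2.2.1.1.1 (add ~~d):
                        ○ open, literals {a=false, b=false, d=true}.
                      branch 2.2.2.1.1.2 (add ~b):
                        ○ open, literals {a=false, b=false}.
                  branch 2.2.2.1.2 (add ~~a, ~~b):
                    (~d -> ~b): β-rule — branch into ~~d  //  ~b.
                      branch 2.2.2.1.2.1 (add ~~d):
                        ○ open, literals {a=true, b=true, d=true}.
                      branch 2.2.2.1.2.2 (add ~b):
                        × closes — contains both b and ~b.
              branch 2.2.2.2 (add ~(~a <-> ~b), ~(~d -> ~b)):
                ~(~d -> ~b): α-rule — add ~d, ~~b.
                ~(~a <-> ~b): β-rule — branch into ~a, ~~b  //  ~~a, ~b.
                  branch 2.2.2.2.1 (add ~a, ~~b):
                    ○ open, literals {a=false, b=true, d=false}.
                  branch 2.2.2.2.2 (add ~~a, ~b):
                    × closes — contains both b and ~b.
2 branches closed, 7 open.
Each open branch fixes some atoms; the unmentioned ones are free. Counting distinct full assignments: branch {d=true} (b, c, a) contributes 8 new; branch {a=false, d=false} (b, c) contributes 4 new; branch {a=false, b=true} (d, c) contributes 0 new; branch {a=false, b=false, d=true} (c) contributes 0 new; branch {a=false, b=false} (d, c) contributes 0 new; branch {a=true, b=true, d=true} (c) contributes 0 new; branch {a=false, b=true, d=false} (c) contributes 0 new. Total: 12.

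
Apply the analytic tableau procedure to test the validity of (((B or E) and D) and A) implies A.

Assume the negation and expand:
Initial set: {not ((((B or E) and D) and A) implies A)}.
not ((((B or E) and D) and A) implies A): α-rule — add (((B or E) and D) and A), not A.
(((B or E) and D) and A): α-rule — add ((B or E) and D), A.
× closes — contains both A and not A.
All 1 branch closes.
Every branch closed, so the negation is unsatisfiable and the formula is valid.

Valid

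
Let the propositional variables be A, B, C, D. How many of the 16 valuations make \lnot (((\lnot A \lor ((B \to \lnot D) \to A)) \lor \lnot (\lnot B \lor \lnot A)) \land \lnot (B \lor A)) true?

12

Initial set: {\lnot (((\lnot A \lor ((B \to \lnot D) \to A)) \lor \lnot (\lnot B \lor \lnot A)) \land \lnot (B \lor A))}.
\lnot (((\lnot A \lor ((B \to \lnot D) \to A)) \lor \lnot (\lnot B \lor \lnot A)) \land \lnot (B \lor A)): β-rule — branch into \lnot ((\lnot A \lor ((B \to \lnot D) \to A)) \lor \lnot (\lnot B \lor \lnot A))  //  \lnot \lnot (B \lor A).
  branch 1 (add \lnot ((\lnot A \lor ((B \to \lnot D) \to A)) \lor \lnot (\lnot B \lor \lnot A))):
    \lnot ((\lnot A \lor ((B \to \lnot D) \to A)) \lor \lnot (\lnot B \lor \lnot A)): α-rule — add \lnot (\lnot A \lor ((B \to \lnot D) \to A)), \lnot \lnot (\lnot B \lor \lnot A).
    \lnot (\lnot A \lor ((B \to \lnot D) \to A)): α-rule — add \lnot \lnot A, \lnot ((B \to \lnot D) \to A).
    \lnot ((B \to \lnot D) \to A): α-rule — add (B \to \lnot D), \lnot A.
    × closes — contains both A and \lnot A.
  branch 2 (add \lnot \lnot (B \lor A)):
    \lnot \lnot (B \lor A): β-rule — branch into B  //  A.
      branch 2.1 (add B):
        ○ open, literals {B=1}.
      branch 2.2 (add A):
        ○ open, literals {A=1}.
1 branch closed, 2 open.
Each open branch fixes some atoms; the unmentioned ones are free. Counting distinct full assignments: branch {B=1} (A, C, D) contributes 8 new; branch {A=1} (B, C, D) contributes 4 new. Total: 12.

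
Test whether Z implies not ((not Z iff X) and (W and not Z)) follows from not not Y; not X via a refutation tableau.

Yes

Initial set: {not not Y; not X; not (Z implies not ((not Z iff X) and (W and not Z)))}.
not not Y: drop double negation, giving Y.
not (Z implies not ((not Z iff X) and (W and not Z))): α-rule — add Z, not not ((not Z iff X) and (W and not Z)).
not not ((not Z iff X) and (W and not Z)): α-rule — add (not Z iff X), (W and not Z).
(W and not Z): α-rule — add W, not Z.
× closes — contains both Z and not Z.
All 1 branch closes.
Every branch closed, so the premises entail the conclusion.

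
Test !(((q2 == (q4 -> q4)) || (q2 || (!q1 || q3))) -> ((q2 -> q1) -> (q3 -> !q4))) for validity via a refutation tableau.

Assume the negation and expand:
Initial set: {!!(((q2 == (q4 -> q4)) || (q2 || (!q1 || q3))) -> ((q2 -> q1) -> (q3 -> !q4)))}.
!!(((q2 == (q4 -> q4)) || (q2 || (!q1 || q3))) -> ((q2 -> q1) -> (q3 -> !q4))): β-rule — branch into !((q2 == (q4 -> q4)) || (q2 || (!q1 || q3)))  //  ((q2 -> q1) -> (q3 -> !q4)).
  branch 1 (add !((q2 == (q4 -> q4)) || (q2 || (!q1 || q3)))):
    !((q2 == (q4 -> q4)) || (q2 || (!q1 || q3))): α-rule — add !(q2 == (q4 -> q4)), !(q2 || (!q1 || q3)).
    !(q2 || (!q1 || q3)): α-rule — add !q2, !(!q1 || q3).
    !(!q1 || q3): α-rule — add !!q1, !q3.
    !(q2 == (q4 -> q4)): β-rule — branch into q2, !(q4 -> q4)  //  !q2, (q4 -> q4).
      branch 1.1 (add q2, !(q4 -> q4)):
        × closes — contains both q2 and !q2.
      branch 1.2 (add !q2, (q4 -> q4)):
        (q4 -> q4): β-rule — branch into !q4  //  q4.
          branch 1.2.1 (add !q4):
            ○ open, literals {q1=true, q2=false, q3=false, q4=false}.
          branch 1.2.2 (add q4):
            ○ open, literals {q1=true, q2=false, q3=false, q4=true}.
  branch 2 (add ((q2 -> q1) -> (q3 -> !q4))):
    ((q2 -> q1) -> (q3 -> !q4)): β-rule — branch into !(q2 -> q1)  //  (q3 -> !q4).
      branch 2.1 (add !(q2 -> q1)):
        !(q2 -> q1): α-rule — add q2, !q1.
        ○ open, literals {q1=false, q2=true}.
      branch 2.2 (add (q3 -> !q4)):
        (q3 -> !q4): β-rule — branch into !q3  //  !q4.
          branch 2.2.1 (add !q3):
            ○ open, literals {q3=false}.
          branch 2.2.2 (add !q4):
            ○ open, literals {q4=false}.
1 branch closed, 5 open.
An open branch gives a countermodel: q1=true, q2=false, q3=false, q4=false (unmentioned atoms arbitrary); under it the original formula is false.

Not valid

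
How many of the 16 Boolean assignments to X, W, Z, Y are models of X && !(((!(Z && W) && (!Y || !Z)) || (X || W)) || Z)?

Initial set: {(X && !(((!(Z && W) && (!Y || !Z)) || (X || W)) || Z))}.
(X && !(((!(Z && W) && (!Y || !Z)) || (X || W)) || Z)): α-rule — add X, !(((!(Z && W) && (!Y || !Z)) || (X || W)) || Z).
!(((!(Z && W) && (!Y || !Z)) || (X || W)) || Z): α-rule — add !((!(Z && W) && (!Y || !Z)) || (X || W)), !Z.
!((!(Z && W) && (!Y || !Z)) || (X || W)): α-rule — add !(!(Z && W) && (!Y || !Z)), !(X || W).
!(X || W): α-rule — add !X, !W.
× closes — contains both X and !X.
All 1 branch closes.
No open branches: the formula has 0 satisfying assignments.

0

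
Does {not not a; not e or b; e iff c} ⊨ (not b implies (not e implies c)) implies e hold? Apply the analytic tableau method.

Initial set: {not not a; (not e or b); (e iff c); not ((not b implies (not e implies c)) implies e)}.
not not a: drop double negation, giving a.
not ((not b implies (not e implies c)) implies e): α-rule — add (not b implies (not e implies c)), not e.
(not e or b): β-rule — branch into not e  //  b.
  branch 1 (add not e):
    (e iff c): β-rule — branch into e, c  //  not e, not c.
      branch 1.1 (add e, c):
        × closes — contains both e and not e.
      branch 1.2 (add not e, not c):
        (not b implies (not e implies c)): β-rule — branch into not not b  //  (not e implies c).
          branch 1.2.1 (add not not b):
            ○ open, literals {a=1, b=1, c=0, e=0}.
          branch 1.2.2 (add (not e implies c)):
            (not e implies c): β-rule — branch into not not e  //  c.
              branch 1.2.2.1 (add not not e):
                × closes — contains both e and not e.
              branch 1.2.2.2 (add c):
                × closes — contains both c and not c.
  branch 2 (add b):
    (e iff c): β-rule — branch into e, c  //  not e, not c.
      branch 2.1 (add e, c):
        × closes — contains both e and not e.
      branch 2.2 (add not e, not c):
        (not b implies (not e implies c)): β-rule — branch into not not b  //  (not e implies c).
          branch 2.2.1 (add not not b):
            ○ open, literals {a=1, b=1, c=0, e=0}.
          branch 2.2.2 (add (not e implies c)):
            (not e implies c): β-rule — branch into not not e  //  c.
              branch 2.2.2.1 (add not not e):
                × closes — contains both e and not e.
              branch 2.2.2.2 (add c):
                × closes — contains both c and not c.
6 branches closed, 2 open.
An open branch gives a countermodel: a=1, b=1, c=0, e=0 (unmentioned atoms arbitrary); the premises hold there but the conclusion fails.

No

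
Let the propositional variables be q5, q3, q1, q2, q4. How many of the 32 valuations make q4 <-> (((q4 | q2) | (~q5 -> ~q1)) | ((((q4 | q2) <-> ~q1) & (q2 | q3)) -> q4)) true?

Initial set: {T (q4 <-> (((q4 | q2) | (~q5 -> ~q1)) | ((((q4 | q2) <-> ~q1) & (q2 | q3)) -> q4)))}.
T (q4 <-> (((q4 | q2) | (~q5 -> ~q1)) | ((((q4 | q2) <-> ~q1) & (q2 | q3)) -> q4))): β-rule — branch into T q4, T (((q4 | q2) | (~q5 -> ~q1)) | ((((q4 | q2) <-> ~q1) & (q2 | q3)) -> q4))  //  F q4, F (((q4 | q2) | (~q5 -> ~q1)) | ((((q4 | q2) <-> ~q1) & (q2 | q3)) -> q4)).
  branch 1 (add T q4, T (((q4 | q2) | (~q5 -> ~q1)) | ((((q4 | q2) <-> ~q1) & (q2 | q3)) -> q4))):
    T (((q4 | q2) | (~q5 -> ~q1)) | ((((q4 | q2) <-> ~q1) & (q2 | q3)) -> q4)): β-rule — branch into T ((q4 | q2) | (~q5 -> ~q1))  //  T ((((q4 | q2) <-> ~q1) & (q2 | q3)) -> q4).
      branch 1.1 (add T ((q4 | q2) | (~q5 -> ~q1))):
        T ((q4 | q2) | (~q5 -> ~q1)): β-rule — branch into T (q4 | q2)  //  T (~q5 -> ~q1).
          branch 1.1.1 (add T (q4 | q2)):
            T (q4 | q2): β-rule — branch into T q4  //  T q2.
              branch 1.1.1.1 (add T q4):
                ○ open, literals {q4=true}.
              branch 1.1.1.2 (add T q2):
                ○ open, literals {q2=true, q4=true}.
          branch 1.1.2 (add T (~q5 -> ~q1)):
            T (~q5 -> ~q1): β-rule — branch into F ~q5  //  T ~q1.
              branch 1.1.2.1 (add F ~q5):
                ○ open, literals {q4=true, q5=true}.
              branch 1.1.2.2 (add T ~q1):
                ○ open, literals {q1=false, q4=true}.
      branch 1.2 (add T ((((q4 | q2) <-> ~q1) & (q2 | q3)) -> q4)):
        T ((((q4 | q2) <-> ~q1) & (q2 | q3)) -> q4): β-rule — branch into F (((q4 | q2) <-> ~q1) & (q2 | q3))  //  T q4.
          branch 1.2.1 (add F (((q4 | q2) <-> ~q1) & (q2 | q3))):
            F (((q4 | q2) <-> ~q1) & (q2 | q3)): β-rule — branch into F ((q4 | q2) <-> ~q1)  //  F (q2 | q3).
              branch 1.2.1.1 (add F ((q4 | q2) <-> ~q1)):
                F ((q4 | q2) <-> ~q1): β-rule — branch into T (q4 | q2), F ~q1  //  F (q4 | q2), T ~q1.
                  branch 1.2.1.1.1 (add T (q4 | q2), F ~q1):
                    T (q4 | q2): β-rule — branch into T q4  //  T q2.
                      branch 1.2.1.1.1.1 (add T q4):
                        ○ open, literals {q1=true, q4=true}.
                      branch 1.2.1.1.1.2 (add T q2):
                        ○ open, literals {q1=true, q2=true, q4=true}.
                  branch 1.2.1.1.2 (add F (q4 | q2), T ~q1):
                    F (q4 | q2): α-rule — add F q4, F q2.
                    × closes — contains both q4 and ~q4.
              branch 1.2.1.2 (add F (q2 | q3)):
                F (q2 | q3): α-rule — add F q2, F q3.
                ○ open, literals {q2=false, q3=false, q4=true}.
          branch 1.2.2 (add T q4):
            ○ open, literals {q4=true}.
  branch 2 (add F q4, F (((q4 | q2) | (~q5 -> ~q1)) | ((((q4 | q2) <-> ~q1) & (q2 | q3)) -> q4))):
    F (((q4 | q2) | (~q5 -> ~q1)) | ((((q4 | q2) <-> ~q1) & (q2 | q3)) -> q4)): α-rule — add F ((q4 | q2) | (~q5 -> ~q1)), F ((((q4 | q2) <-> ~q1) & (q2 | q3)) -> q4).
    F ((q4 | q2) | (~q5 -> ~q1)): α-rule — add F (q4 | q2), F (~q5 -> ~q1).
    F ((((q4 | q2) <-> ~q1) & (q2 | q3)) -> q4): α-rule — add T (((q4 | q2) <-> ~q1) & (q2 | q3)), F q4.
    F (q4 | q2): α-rule — add F q4, F q2.
    F (~q5 -> ~q1): α-rule — add T ~q5, F ~q1.
    T (((q4 | q2) <-> ~q1) & (q2 | q3)): α-rule — add T ((q4 | q2) <-> ~q1), T (q2 | q3).
    T ((q4 | q2) <-> ~q1): β-rule — branch into T (q4 | q2), T ~q1  //  F (q4 | q2), F ~q1.
      branch 2.1 (add T (q4 | q2), T ~q1):
        × closes — contains both q1 and ~q1.
      branch 2.2 (add F (q4 | q2), F ~q1):
        F (q4 | q2): α-rule — add F q4, F q2.
        T (q2 | q3): β-rule — branch into T q2  //  T q3.
          branch 2.2.1 (add T q2):
            × closes — contains both q2 and ~q2.
          branch 2.2.2 (add T q3):
            ○ open, literals {q1=true, q2=false, q3=true, q4=false, q5=false}.
3 branches closed, 9 open.
Each open branch fixes some atoms; the unmentioned ones are free. Counting distinct full assignments: branch {q4=true} (q5, q3, q1, q2) contributes 16 new; branch {q2=true, q4=true} (q5, q3, q1) contributes 0 new; branch {q4=true, q5=true} (q3, q1, q2) contributes 0 new; branch {q1=false, q4=true} (q5, q3, q2) contributes 0 new; branch {q1=true, q4=true} (q5, q3, q2) contributes 0 new; branch {q1=true, q2=true, q4=true} (q5, q3) contributes 0 new; branch {q2=false, q3=false, q4=true} (q5, q1) contributes 0 new; branch {q4=true} (q5, q3, q1, q2) contributes 0 new; branch {q1=true, q2=false, q3=true, q4=false, q5=false} (none free) contributes 1 new. Total: 17.

17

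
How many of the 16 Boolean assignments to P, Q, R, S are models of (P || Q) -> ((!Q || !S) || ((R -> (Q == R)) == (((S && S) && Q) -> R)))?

14

Initial set: {((P || Q) -> ((!Q || !S) || ((R -> (Q == R)) == (((S && S) && Q) -> R))))}.
((P || Q) -> ((!Q || !S) || ((R -> (Q == R)) == (((S && S) && Q) -> R)))): β-rule — branch into !(P || Q)  //  ((!Q || !S) || ((R -> (Q == R)) == (((S && S) && Q) -> R))).
  branch 1 (add !(P || Q)):
    !(P || Q): α-rule — add !P, !Q.
    ○ open, literals {P=false, Q=false}.
  branch 2 (add ((!Q || !S) || ((R -> (Q == R)) == (((S && S) && Q) -> R)))):
    ((!Q || !S) || ((R -> (Q == R)) == (((S && S) && Q) -> R))): β-rule — branch into (!Q || !S)  //  ((R -> (Q == R)) == (((S && S) && Q) -> R)).
      branch 2.1 (add (!Q || !S)):
        (!Q || !S): β-rule — branch into !Q  //  !S.
          branch 2.1.1 (add !Q):
            ○ open, literals {Q=false}.
          branch 2.1.2 (add !S):
            ○ open, literals {S=false}.
      branch 2.2 (add ((R -> (Q == R)) == (((S && S) && Q) -> R))):
        ((R -> (Q == R)) == (((S && S) && Q) -> R)): β-rule — branch into (R -> (Q == R)), (((S && S) && Q) -> R)  //  !(R -> (Q == R)), !(((S && S) && Q) -> R).
          branch 2.2.1 (add (R -> (Q == R)), (((S && S) && Q) -> R)):
            (R -> (Q == R)): β-rule — branch into !R  //  (Q == R).
              branch 2.2.1.1 (add !R):
                (((S && S) && Q) -> R): β-rule — branch into !((S && S) && Q)  //  R.
                  branch 2.2.1.1.1 (add !((S && S) && Q)):
                    !((S && S) && Q): β-rule — branch into !(S && S)  //  !Q.
                      branch 2.2.1.1.1.1 (add !(S && S)):
                        !(S && S): β-rule — branch into !S  //  !S.
                          branch 2.2.1.1.1.1.1 (add !S):
                            ○ open, literals {R=false, S=false}.
                          branch 2.2.1.1.1.1.2 (add !S):
                            ○ open, literals {R=false, S=false}.
                      branch 2.2.1.1.1.2 (add !Q):
                        ○ open, literals {Q=false, R=false}.
                  branch 2.2.1.1.2 (add R):
                    × closes — contains both R and !R.
              branch 2.2.1.2 (add (Q == R)):
                (((S && S) && Q) -> R): β-rule — branch into !((S && S) && Q)  //  R.
                  branch 2.2.1.2.1 (add !((S && S) && Q)):
                    (Q == R): β-rule — branch into Q, R  //  !Q, !R.
                      branch 2.2.1.2.1.1 (add Q, R):
                        !((S && S) && Q): β-rule — branch into !(S && S)  //  !Q.
                          branch 2.2.1.2.1.1.1 (add !(S && S)):
                            !(S && S): β-rule — branch into !S  //  !S.
                              branch 2.2.1.2.1.1.1.1 (add !S):
                                ○ open, literals {Q=true, R=true, S=false}.
                              branch 2.2.1.2.1.1.1.2 (add !S):
                                ○ open, literals {Q=true, R=true, S=false}.
                          branch 2.2.1.2.1.1.2 (add !Q):
                            × closes — contains both Q and !Q.
                      branch 2.2.1.2.1.2 (add !Q, !R):
                        !((S && S) && Q): β-rule — branch into !(S && S)  //  !Q.
                          branch 2.2.1.2.1.2.1 (add !(S && S)):
                            !(S && S): β-rule — branch into !S  //  !S.
                              branch 2.2.1.2.1.2.1.1 (add !S):
                                ○ open, literals {Q=false, R=false, S=false}.
                              branch 2.2.1.2.1.2.1.2 (add !S):
                                ○ open, literals {Q=false, R=false, S=false}.
                          branch 2.2.1.2.1.2.2 (add !Q):
                            ○ open, literals {Q=false, R=false}.
                  branch 2.2.1.2.2 (add R):
                    (Q == R): β-rule — branch into Q, R  //  !Q, !R.
                      branch 2.2.1.2.2.1 (add Q, R):
                        ○ open, literals {Q=true, R=true}.
                      branch 2.2.1.2.2.2 (add !Q, !R):
                        × closes — contains both R and !R.
          branch 2.2.2 (add !(R -> (Q == R)), !(((S && S) && Q) -> R)):
            !(R -> (Q == R)): α-rule — add R, !(Q == R).
            !(((S && S) && Q) -> R): α-rule — add ((S && S) && Q), !R.
            × closes — contains both R and !R.
4 branches closed, 12 open.
Each open branch fixes some atoms; the unmentioned ones are free. Counting distinct full assignments: branch {P=false, Q=false} (R, S) contributes 4 new; branch {Q=false} (P, R, S) contributes 4 new; branch {S=false} (P, Q, R) contributes 4 new; branch {R=false, S=false} (P, Q) contributes 0 new; branch {R=false, S=false} (P, Q) contributes 0 new; branch {Q=false, R=false} (P, S) contributes 0 new; branch {Q=true, R=true, S=false} (P) contributes 0 new; branch {Q=true, R=true, S=false} (P) contributes 0 new; branch {Q=false, R=false, S=false} (P) contributes 0 new; branch {Q=false, R=false, S=false} (P) contributes 0 new; branch {Q=false, R=false} (P, S) contributes 0 new; branch {Q=true, R=true} (P, S) contributes 2 new. Total: 14.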